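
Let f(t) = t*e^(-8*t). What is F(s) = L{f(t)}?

F(s) = (s + 8)^(-2)

L{e^(-8t)} = 1/(s + 8).
Then apply L{t·g(t)} = -d/ds[G(s)] with G(s) = 1/(s + 8):
differentiating 1 time and applying the sign gives (s + 8)^(-2).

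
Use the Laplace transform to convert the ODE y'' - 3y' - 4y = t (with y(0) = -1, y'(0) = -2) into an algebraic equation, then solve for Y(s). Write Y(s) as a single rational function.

Y(s) = (-s^3 + s^2 + 1)/(s^4 - 3*s^3 - 4*s^2)

Take the Laplace transform of both sides.
The derivative rules (L{y''} = s^2 Y - s·y(0) - y'(0) and L{y'} = sY - y(0), with y(0) = -1, y'(0) = -2) turn the left side into (s^2 - 3*s - 4)Y - (-s + 1).
The right side is L{t} = s^(-2).
So (s^2 - 3*s - 4)Y = s^(-2) + (-s + 1).
Solve for Y(s) and write it as one ratio of polynomials.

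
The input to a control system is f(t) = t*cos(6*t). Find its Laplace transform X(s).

L{cos(6t)} = s/(s^2 + 36).
Then apply L{t·g(t)} = -d/ds[G(s)] with G(s) = s/(s^2 + 36):
differentiating 1 time and applying the sign gives (s - 6)*(s + 6)/(s^2 + 36)^2.

X(s) = (s - 6)*(s + 6)/(s^2 + 36)^2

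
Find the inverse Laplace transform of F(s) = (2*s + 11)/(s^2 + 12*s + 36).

Factor the denominator: s^2 + 12*s + 36 = (s + 6)^2.
Partial fraction decomposition gives [2/(s + 6)] + [-1/(s + 6)^2].
Invert each term: 2/(s + 6) ↔ 2e^(-6t); -1/(s + 6)^2 ↔ -t·e^(-6t).

-t*exp(-6*t) + 2*exp(-6*t)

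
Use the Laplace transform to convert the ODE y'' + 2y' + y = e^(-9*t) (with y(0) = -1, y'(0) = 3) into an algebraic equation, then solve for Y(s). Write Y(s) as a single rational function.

Y(s) = (-s^2 - 8*s + 10)/(s^3 + 11*s^2 + 19*s + 9)

Laplace-transform each side.
With L{y''} = s^2 Y - s·y(0) - y'(0) and L{y'} = sY - y(0), with y(0) = -1, y'(0) = 3: the LHS transforms to (s^2 + 2*s + 1)Y - (-s + 1).
The right side is L{e^(-9*t)} = 1/(s + 9).
So (s^2 + 2*s + 1)Y = 1/(s + 9) + (-s + 1).
Solve for Y(s) and write it as one ratio of polynomials.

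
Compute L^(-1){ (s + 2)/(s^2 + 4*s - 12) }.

Rewrite the denominator: s^2 + 4*s - 12 = (s + 2)^2 - 16.
The form in (s + 2) signals a first-shifting-theorem factor e^(-2t).
Since L{cosh(4t)} = s/(s^2 - 16), the inverse is e^(-2*t)*cosh(4*t).

exp(-2*t)*cosh(4*t)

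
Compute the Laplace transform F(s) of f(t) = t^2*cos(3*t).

L{cos(3t)} = s/(s^2 + 9).
Then apply L{t^2·g(t)} = (-1)^2 d^2/ds^2[G(s)] with G(s) = s/(s^2 + 9):
differentiating 2 times and applying the sign gives 2*s*(s^2 - 27)/(s^2 + 9)^3.

F(s) = 2*s*(s^2 - 27)/(s^2 + 9)^3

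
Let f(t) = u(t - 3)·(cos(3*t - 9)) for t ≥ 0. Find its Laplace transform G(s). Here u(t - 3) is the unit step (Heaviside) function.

By the second shifting theorem, L{u(t - c)·g(t - c)} = e^(-cs)·H(s) with c = 3 and H(s) = L{g(t)}.
L{cos(3t)} = s/(s^2 + 9).

G(s) = s*exp(-3*s)/(s^2 + 9)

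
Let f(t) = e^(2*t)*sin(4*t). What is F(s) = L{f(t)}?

F(s) = 4/((s - 2)^2 + 16)

L{sin(4t)} = 4/(s^2 + 16).
By the first shifting theorem, multiplying by e^(2t) replaces s with s - 2.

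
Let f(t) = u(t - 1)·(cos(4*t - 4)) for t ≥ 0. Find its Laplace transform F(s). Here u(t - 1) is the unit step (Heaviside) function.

By the second shifting theorem, L{u(t - c)·g(t - c)} = e^(-cs)·G(s) with c = 1 and G(s) = L{g(t)}.
L{cos(4t)} = s/(s^2 + 16).

F(s) = s*exp(-s)/(s^2 + 16)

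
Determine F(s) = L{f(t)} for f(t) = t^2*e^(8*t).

L{e^(8t)} = 1/(s - 8).
Then apply L{t^2·g(t)} = (-1)^2 d^2/ds^2[G(s)] with G(s) = 1/(s - 8):
differentiating 2 times and applying the sign gives 2/(s - 8)^3.

F(s) = 2/(s - 8)^3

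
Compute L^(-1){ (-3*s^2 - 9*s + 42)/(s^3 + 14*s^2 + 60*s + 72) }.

Factor the denominator: s^3 + 14*s^2 + 60*s + 72 = (s + 2)*(s + 6)^2.
Partial fraction decomposition gives [-6/(s + 6)] + [3/(s + 6)^2] + [3/(s + 2)].
Invert each term: -6/(s + 6) ↔ -6e^(-6t); 3/(s + 6)^2 ↔ 3t·e^(-6t); 3/(s + 2) ↔ 3e^(-2t).

3*t*exp(-6*t) + 3*exp(-2*t) - 6*exp(-6*t)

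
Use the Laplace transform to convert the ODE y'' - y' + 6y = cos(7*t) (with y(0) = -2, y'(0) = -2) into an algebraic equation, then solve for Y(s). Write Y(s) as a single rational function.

Take the Laplace transform of both sides.
Using L{y''} = s^2 Y - s·y(0) - y'(0) and L{y'} = sY - y(0), with y(0) = -2, y'(0) = -2, the left side becomes (s^2 - s + 6)Y - (-2*s).
The right side is L{cos(7*t)} = s/(s^2 + 49).
So (s^2 - s + 6)Y = s/(s^2 + 49) + (-2*s).
Divide through and combine into a single rational function.

Y(s) = (-2*s^3 - 97*s)/(s^4 - s^3 + 55*s^2 - 49*s + 294)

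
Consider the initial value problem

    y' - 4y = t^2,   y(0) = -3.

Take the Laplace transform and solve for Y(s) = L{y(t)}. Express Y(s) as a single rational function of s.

Y(s) = (-3*s^3 + 2)/(s^4 - 4*s^3)

Take the Laplace transform of both sides.
Using L{y'} = sY - y(0) = sY - (-3), the left side becomes (s - 4)Y - (-3).
The right side is L{t^2} = 2/s^3.
So (s - 4)Y = 2/s^3 + (-3).
Solve for Y(s) and write it as one ratio of polynomials.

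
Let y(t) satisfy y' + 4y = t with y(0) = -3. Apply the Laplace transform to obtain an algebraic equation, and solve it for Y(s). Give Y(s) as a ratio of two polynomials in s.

Y(s) = (-3*s^2 + 1)/(s^3 + 4*s^2)

Laplace-transform each side.
Using L{y'} = sY - y(0) = sY - (-3), the left side becomes (s + 4)Y - (-3).
The right side is L{t} = s^(-2).
So (s + 4)Y = s^(-2) + (-3).
Isolate Y and clear denominators.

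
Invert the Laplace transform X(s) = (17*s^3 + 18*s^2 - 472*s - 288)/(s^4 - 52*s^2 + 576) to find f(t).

f(t) = 5*exp(6*t) + 5*exp(4*t) + 5*exp(-4*t) + 2*exp(-6*t)

Factor the denominator: s^4 - 52*s^2 + 576 = (s - 6)*(s - 4)*(s + 4)*(s + 6).
Partial fraction decomposition gives [2/(s + 6)] + [5/(s - 4)] + [5/(s + 4)] + [5/(s - 6)].
Invert each term: 2/(s + 6) ↔ 2e^(-6t); 5/(s - 4) ↔ 5e^(4t); 5/(s + 4) ↔ 5e^(-4t); 5/(s - 6) ↔ 5e^(6t).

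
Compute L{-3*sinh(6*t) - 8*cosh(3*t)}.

By linearity of the Laplace transform, transform each term separately.
(-3)·[L{sinh(6t)} = 6/(s^2 - 36)]; (-8)·[L{cosh(3t)} = s/(s^2 - 9)].

-8*s/(s^2 - 9) - 18/(s^2 - 36)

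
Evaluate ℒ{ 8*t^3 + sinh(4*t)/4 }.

The transform is linear, so treat each term independently.
(8)·[L{t^3} = 3!/s^4 = 6/s^4]; (1/4)·[L{sinh(4t)} = 4/(s^2 - 16)].

1/(s^2 - 16) + 48/s^4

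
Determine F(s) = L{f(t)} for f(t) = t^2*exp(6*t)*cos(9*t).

F(s) = 2*(s - 6)*(s^2 - 12*s - 207)/(s^2 - 12*s + 117)^3

L{cos(9t)} = s/(s^2 + 81).
Multiplying by e^(6t) shifts s → s - 6, so L{exp(6*t)*cos(9*t)} = (s - 6)/((s - 6)^2 + 81).
Then apply L{t^2·g(t)} = (-1)^2 d^2/ds^2[G(s)] with G(s) = (s - 6)/((s - 6)^2 + 81):
differentiating 2 times and applying the sign gives 2*(s - 6)*(s^2 - 12*s - 207)/(s^2 - 12*s + 117)^3.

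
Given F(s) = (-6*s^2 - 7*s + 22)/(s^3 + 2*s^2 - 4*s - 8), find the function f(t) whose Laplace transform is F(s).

Factor the denominator: s^3 + 2*s^2 - 4*s - 8 = (s - 2)*(s + 2)^2.
Partial fraction decomposition gives [-5/(s + 2)] + [-3/(s + 2)^2] + [-1/(s - 2)].
Invert each term: -5/(s + 2) ↔ -5e^(-2t); -3/(s + 2)^2 ↔ -3t·e^(-2t); -1/(s - 2) ↔ -e^(2t).

f(t) = -3*t*exp(-2*t) - exp(2*t) - 5*exp(-2*t)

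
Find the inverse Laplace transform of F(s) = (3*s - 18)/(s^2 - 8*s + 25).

-2*exp(4*t)*sin(3*t) + 3*exp(4*t)*cos(3*t)

Complete the square in the denominator: s^2 - 8*s + 25 = (s - 4)^2 + 3^2.
Split the numerator to match: 3*s - 18 = 3·(s - 4) - 2·3.
Invert each term: 3·(s - 4)/((s - 4)^2 + 9) ↔ 3e^(4t)cos(3t); -2·3/((s - 4)^2 + 9) ↔ -2e^(4t)sin(3t).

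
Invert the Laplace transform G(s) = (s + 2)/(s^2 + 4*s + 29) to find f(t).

Rewrite the denominator: s^2 + 4*s + 29 = (s + 2)^2 + 25.
The form in (s + 2) signals a first-shifting-theorem factor e^(-2t).
Since L{cos(5t)} = s/(s^2 + 25), the inverse is e^(-2*t)*cos(5*t).

f(t) = exp(-2*t)*cos(5*t)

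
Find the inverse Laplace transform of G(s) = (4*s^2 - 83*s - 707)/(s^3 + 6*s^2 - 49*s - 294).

-6*exp(7*t) + 5*exp(-6*t) + 5*exp(-7*t)

Factor the denominator: s^3 + 6*s^2 - 49*s - 294 = (s - 7)*(s + 6)*(s + 7).
Partial fraction decomposition gives [5/(s + 7)] + [5/(s + 6)] + [-6/(s - 7)].
Invert each term: 5/(s + 7) ↔ 5e^(-7t); 5/(s + 6) ↔ 5e^(-6t); -6/(s - 7) ↔ -6e^(7t).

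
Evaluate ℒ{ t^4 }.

24/s^5

L{t^4} = 4!/s^5 = 24/s^5.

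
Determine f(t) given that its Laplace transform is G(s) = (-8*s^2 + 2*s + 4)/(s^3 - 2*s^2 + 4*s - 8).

f(t) = -3*exp(2*t) - 4*sin(2*t) - 5*cos(2*t)

Factor the denominator: s^3 - 2*s^2 + 4*s - 8 = (s - 2)*(s^2 + 4).
Partial fraction decomposition gives [-3/(s - 2)] + [-5*s/(s^2 + 4)] + [-8/(s^2 + 4)].
Invert each term: -3/(s - 2) ↔ -3e^(2t); -5·s/(s^2 + 4) ↔ -5cos(2t); -4·2/(s^2 + 4) ↔ -4sin(2t).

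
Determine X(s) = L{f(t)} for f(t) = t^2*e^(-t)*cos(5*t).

X(s) = 2*(s + 1)*(s^2 + 2*s - 74)/(s^2 + 2*s + 26)^3

L{cos(5t)} = s/(s^2 + 25).
Multiplying by e^(-t) shifts s → s + 1, so L{e^(-t)*cos(5*t)} = (s + 1)/((s + 1)^2 + 25).
Then apply L{t^2·g(t)} = (-1)^2 d^2/ds^2[G(s)] with G(s) = (s + 1)/((s + 1)^2 + 25):
differentiating 2 times and applying the sign gives 2*(s + 1)*(s^2 + 2*s - 74)/(s^2 + 2*s + 26)^3.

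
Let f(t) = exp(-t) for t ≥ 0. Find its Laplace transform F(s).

F(s) = 1/(s + 1)

L{1} = 1/s.
By the first shifting theorem, multiplying by e^(-t) replaces s with s + 1.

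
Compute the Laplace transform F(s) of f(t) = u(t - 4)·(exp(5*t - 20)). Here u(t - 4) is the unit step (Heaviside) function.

F(s) = exp(-4*s)/(s - 5)

By the second shifting theorem, L{u(t - c)·g(t - c)} = e^(-cs)·G(s) with c = 4 and G(s) = L{g(t)}.
L{e^(5t)} = 1/(s - 5).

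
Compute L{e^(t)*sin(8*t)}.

8/((s - 1)^2 + 64)

L{sin(8t)} = 8/(s^2 + 64).
By the first shifting theorem, multiplying by e^(t) replaces s with s - 1.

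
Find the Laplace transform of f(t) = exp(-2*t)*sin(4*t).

4/((s + 2)^2 + 16)

L{sin(4t)} = 4/(s^2 + 16).
By the first shifting theorem, multiplying by e^(-2t) replaces s with s + 2.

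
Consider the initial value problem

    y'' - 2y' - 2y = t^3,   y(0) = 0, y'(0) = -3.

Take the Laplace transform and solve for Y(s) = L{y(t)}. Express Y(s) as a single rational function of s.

Apply the Laplace transform to the equation.
Using L{y''} = s^2 Y - s·y(0) - y'(0) and L{y'} = sY - y(0), with y(0) = 0, y'(0) = -3, the left side becomes (s^2 - 2*s - 2)Y - (-3).
The right side is L{t^3} = 6/s^4.
So (s^2 - 2*s - 2)Y = 6/s^4 + (-3).
Solve for Y(s) and write it as one ratio of polynomials.

Y(s) = (-3*s^4 + 6)/(s^6 - 2*s^5 - 2*s^4)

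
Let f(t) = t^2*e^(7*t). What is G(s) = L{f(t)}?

G(s) = 2/(s - 7)^3

L{e^(7t)} = 1/(s - 7).
Then apply L{t^2·g(t)} = (-1)^2 d^2/ds^2[H(s)] with H(s) = 1/(s - 7):
differentiating 2 times and applying the sign gives 2/(s - 7)^3.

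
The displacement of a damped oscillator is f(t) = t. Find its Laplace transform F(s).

F(s) = s^(-2)

L{t} = 1!/s^2 = 1/s^2.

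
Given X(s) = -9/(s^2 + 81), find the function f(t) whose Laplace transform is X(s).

Since L{sin(9t)} = 9/(s^2 + 81), the inverse is sin(9*t), scaled by -1.

f(t) = -sin(9*t)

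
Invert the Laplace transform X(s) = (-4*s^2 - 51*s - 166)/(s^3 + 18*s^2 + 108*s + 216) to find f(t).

Factor the denominator: s^3 + 18*s^2 + 108*s + 216 = (s + 6)^3.
Partial fraction decomposition gives [-4/(s + 6)] + [-3/(s + 6)^2] + [-4/(s + 6)^3].
Invert each term: -4/(s + 6) ↔ -4e^(-6t); -3/(s + 6)^2 ↔ -3t·e^(-6t); -4/(s + 6)^3 ↔ (-2)t^2·e^(-6t).

f(t) = -2*t^2*exp(-6*t) - 3*t*exp(-6*t) - 4*exp(-6*t)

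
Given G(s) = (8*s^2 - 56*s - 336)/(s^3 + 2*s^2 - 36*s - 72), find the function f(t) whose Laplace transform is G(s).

Factor the denominator: s^3 + 2*s^2 - 36*s - 72 = (s - 6)*(s + 2)*(s + 6).
Partial fraction decomposition gives [6/(s + 2)] + [-4/(s - 6)] + [6/(s + 6)].
Invert each term: 6/(s + 2) ↔ 6e^(-2t); -4/(s - 6) ↔ -4e^(6t); 6/(s + 6) ↔ 6e^(-6t).

f(t) = -4*exp(6*t) + 6*exp(-2*t) + 6*exp(-6*t)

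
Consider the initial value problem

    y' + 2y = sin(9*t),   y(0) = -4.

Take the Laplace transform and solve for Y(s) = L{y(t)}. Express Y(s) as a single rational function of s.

Apply the Laplace transform to the equation.
With L{y'} = sY - y(0) = sY - (-4): the LHS transforms to (s + 2)Y - (-4).
The right side is L{sin(9*t)} = 9/(s^2 + 81).
So (s + 2)Y = 9/(s^2 + 81) + (-4).
Solve for Y(s) and write it as one ratio of polynomials.

Y(s) = (-4*s^2 - 315)/(s^3 + 2*s^2 + 81*s + 162)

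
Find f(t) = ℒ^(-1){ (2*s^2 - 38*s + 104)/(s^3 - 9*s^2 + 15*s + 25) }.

Factor the denominator: s^3 - 9*s^2 + 15*s + 25 = (s - 5)^2*(s + 1).
Partial fraction decomposition gives [-2/(s - 5)] + [-6/(s - 5)^2] + [4/(s + 1)].
Invert each term: -2/(s - 5) ↔ -2e^(5t); -6/(s - 5)^2 ↔ -6t·e^(5t); 4/(s + 1) ↔ 4e^(-t).

f(t) = -6*t*exp(5*t) - 2*exp(5*t) + 4*exp(-t)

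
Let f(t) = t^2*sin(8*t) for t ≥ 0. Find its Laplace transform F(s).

L{sin(8t)} = 8/(s^2 + 64).
Then apply L{t^2·g(t)} = (-1)^2 d^2/ds^2[G(s)] with G(s) = 8/(s^2 + 64):
differentiating 2 times and applying the sign gives 16*(3*s^2 - 64)/(s^2 + 64)^3.

F(s) = 16*(3*s^2 - 64)/(s^2 + 64)^3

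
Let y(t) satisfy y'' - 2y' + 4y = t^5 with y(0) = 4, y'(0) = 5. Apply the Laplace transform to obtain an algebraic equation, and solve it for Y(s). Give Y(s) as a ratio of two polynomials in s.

Transform both sides with L{·}.
With L{y''} = s^2 Y - s·y(0) - y'(0) and L{y'} = sY - y(0), with y(0) = 4, y'(0) = 5: the LHS transforms to (s^2 - 2*s + 4)Y - (4*s - 3).
The right side is L{t^5} = 120/s^6.
So (s^2 - 2*s + 4)Y = 120/s^6 + (4*s - 3).
Solve for Y(s) and write it as one ratio of polynomials.

Y(s) = (4*s^7 - 3*s^6 + 120)/(s^8 - 2*s^7 + 4*s^6)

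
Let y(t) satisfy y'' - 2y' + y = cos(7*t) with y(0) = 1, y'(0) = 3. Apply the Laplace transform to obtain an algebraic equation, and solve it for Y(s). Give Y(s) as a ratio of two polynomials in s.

Take the Laplace transform of both sides.
With L{y''} = s^2 Y - s·y(0) - y'(0) and L{y'} = sY - y(0), with y(0) = 1, y'(0) = 3: the LHS transforms to (s^2 - 2*s + 1)Y - (s + 1).
The right side is L{cos(7*t)} = s/(s^2 + 49).
So (s^2 - 2*s + 1)Y = s/(s^2 + 49) + (s + 1).
Isolate Y and clear denominators.

Y(s) = (s^3 + s^2 + 50*s + 49)/(s^4 - 2*s^3 + 50*s^2 - 98*s + 49)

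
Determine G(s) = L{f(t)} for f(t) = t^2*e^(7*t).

G(s) = 2/(s - 7)^3

L{t^2} = 2!/s^3 = 2/s^3.
By the first shifting theorem, multiplying by e^(7t) replaces s with s - 7.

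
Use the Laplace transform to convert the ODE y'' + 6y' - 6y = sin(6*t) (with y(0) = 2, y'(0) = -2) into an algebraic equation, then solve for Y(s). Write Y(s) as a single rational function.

Y(s) = (2*s^3 + 10*s^2 + 72*s + 366)/(s^4 + 6*s^3 + 30*s^2 + 216*s - 216)

Apply the Laplace transform to the equation.
The derivative rules (L{y''} = s^2 Y - s·y(0) - y'(0) and L{y'} = sY - y(0), with y(0) = 2, y'(0) = -2) turn the left side into (s^2 + 6*s - 6)Y - (2*s + 10).
The right side is L{sin(6*t)} = 6/(s^2 + 36).
So (s^2 + 6*s - 6)Y = 6/(s^2 + 36) + (2*s + 10).
Isolate Y and clear denominators.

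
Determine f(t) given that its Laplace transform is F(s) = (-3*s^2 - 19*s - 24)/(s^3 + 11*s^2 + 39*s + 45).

Factor the denominator: s^3 + 11*s^2 + 39*s + 45 = (s + 3)^2*(s + 5).
Partial fraction decomposition gives [-2/(s + 3)] + [3/(s + 3)^2] + [-1/(s + 5)].
Invert each term: -2/(s + 3) ↔ -2e^(-3t); 3/(s + 3)^2 ↔ 3t·e^(-3t); -1/(s + 5) ↔ -e^(-5t).

f(t) = 3*t*exp(-3*t) - 2*exp(-3*t) - exp(-5*t)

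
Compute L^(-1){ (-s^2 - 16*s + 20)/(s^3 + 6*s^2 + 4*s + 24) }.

sin(2*t) - 3*cos(2*t) + 2*exp(-6*t)

Factor the denominator: s^3 + 6*s^2 + 4*s + 24 = (s + 6)*(s^2 + 4).
Partial fraction decomposition gives [2/(s + 6)] + [-3*s/(s^2 + 4)] + [2/(s^2 + 4)].
Invert each term: 2/(s + 6) ↔ 2e^(-6t); -3·s/(s^2 + 4) ↔ -3cos(2t); 1·2/(s^2 + 4) ↔ sin(2t).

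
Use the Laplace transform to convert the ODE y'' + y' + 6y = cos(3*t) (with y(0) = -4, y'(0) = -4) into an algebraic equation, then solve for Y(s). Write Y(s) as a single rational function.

Y(s) = (-4*s^3 - 8*s^2 - 35*s - 72)/(s^4 + s^3 + 15*s^2 + 9*s + 54)

Laplace-transform each side.
Using L{y''} = s^2 Y - s·y(0) - y'(0) and L{y'} = sY - y(0), with y(0) = -4, y'(0) = -4, the left side becomes (s^2 + s + 6)Y - (-4*s - 8).
The right side is L{cos(3*t)} = s/(s^2 + 9).
So (s^2 + s + 6)Y = s/(s^2 + 9) + (-4*s - 8).
Solve for Y(s) and write it as one ratio of polynomials.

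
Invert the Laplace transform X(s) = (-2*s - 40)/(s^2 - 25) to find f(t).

f(t) = -5*exp(5*t) + 3*exp(-5*t)

Factor the denominator: s^2 - 25 = (s - 5)*(s + 5).
Partial fraction decomposition gives [3/(s + 5)] + [-5/(s - 5)].
Invert each term: 3/(s + 5) ↔ 3e^(-5t); -5/(s - 5) ↔ -5e^(5t).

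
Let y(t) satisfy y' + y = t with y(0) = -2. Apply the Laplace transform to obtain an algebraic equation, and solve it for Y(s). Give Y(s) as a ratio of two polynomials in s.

Apply the Laplace transform to the equation.
With L{y'} = sY - y(0) = sY - (-2): the LHS transforms to (s + 1)Y - (-2).
The right side is L{t} = s^(-2).
So (s + 1)Y = s^(-2) + (-2).
Isolate Y and clear denominators.

Y(s) = (-2*s^2 + 1)/(s^3 + s^2)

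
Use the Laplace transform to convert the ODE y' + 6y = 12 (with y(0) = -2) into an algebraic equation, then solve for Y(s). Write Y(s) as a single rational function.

Laplace-transform each side.
The derivative rules (L{y'} = sY - y(0) = sY - (-2)) turn the left side into (s + 6)Y - (-2).
The right side is L{12} = 12/s.
So (s + 6)Y = 12/s + (-2).
Divide through and combine into a single rational function.

Y(s) = (-2*s + 12)/(s^2 + 6*s)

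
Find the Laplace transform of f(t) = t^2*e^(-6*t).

2/(s + 6)^3

L{e^(-6t)} = 1/(s + 6).
Then apply L{t^2·g(t)} = (-1)^2 d^2/ds^2[G(s)] with G(s) = 1/(s + 6):
differentiating 2 times and applying the sign gives 2/(s + 6)^3.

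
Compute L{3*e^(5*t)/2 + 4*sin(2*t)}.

By linearity of the Laplace transform, transform each term separately.
(3/2)·[L{e^(5t)} = 1/(s - 5)]; (4)·[L{sin(2t)} = 2/(s^2 + 4)].

8/(s^2 + 4) + 3/(2*(s - 5))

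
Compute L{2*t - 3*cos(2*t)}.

Apply the Laplace transform termwise.
(-3)·[L{cos(2t)} = s/(s^2 + 4)]; (2)·[L{t} = 1!/s^2 = 1/s^2].

-3*s/(s^2 + 4) + 2/s^2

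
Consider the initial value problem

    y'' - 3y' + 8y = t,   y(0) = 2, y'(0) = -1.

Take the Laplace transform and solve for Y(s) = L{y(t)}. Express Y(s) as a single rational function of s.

Laplace-transform each side.
The derivative rules (L{y''} = s^2 Y - s·y(0) - y'(0) and L{y'} = sY - y(0), with y(0) = 2, y'(0) = -1) turn the left side into (s^2 - 3*s + 8)Y - (2*s - 7).
The right side is L{t} = s^(-2).
So (s^2 - 3*s + 8)Y = s^(-2) + (2*s - 7).
Divide through and combine into a single rational function.

Y(s) = (2*s^3 - 7*s^2 + 1)/(s^4 - 3*s^3 + 8*s^2)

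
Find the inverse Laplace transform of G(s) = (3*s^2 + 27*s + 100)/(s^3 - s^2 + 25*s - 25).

Factor the denominator: s^3 - s^2 + 25*s - 25 = (s - 1)*(s^2 + 25).
Partial fraction decomposition gives [5/(s - 1)] + [-2*s/(s^2 + 25)] + [25/(s^2 + 25)].
Invert each term: 5/(s - 1) ↔ 5e^(t); -2·s/(s^2 + 25) ↔ -2cos(5t); 5·5/(s^2 + 25) ↔ 5sin(5t).

5*exp(t) + 5*sin(5*t) - 2*cos(5*t)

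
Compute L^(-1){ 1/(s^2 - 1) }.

sinh(t)

Since L{sinh(t)} = 1/(s^2 - 1), the inverse is sinh(t).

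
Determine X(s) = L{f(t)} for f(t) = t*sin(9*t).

X(s) = 18*s/(s^2 + 81)^2

L{sin(9t)} = 9/(s^2 + 81).
Then apply L{t·g(t)} = -d/ds[G(s)] with G(s) = 9/(s^2 + 81):
differentiating 1 time and applying the sign gives 18*s/(s^2 + 81)^2.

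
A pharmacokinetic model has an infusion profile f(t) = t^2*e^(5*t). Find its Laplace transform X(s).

L{e^(5t)} = 1/(s - 5).
Then apply L{t^2·g(t)} = (-1)^2 d^2/ds^2[G(s)] with G(s) = 1/(s - 5):
differentiating 2 times and applying the sign gives 2/(s - 5)^3.

X(s) = 2/(s - 5)^3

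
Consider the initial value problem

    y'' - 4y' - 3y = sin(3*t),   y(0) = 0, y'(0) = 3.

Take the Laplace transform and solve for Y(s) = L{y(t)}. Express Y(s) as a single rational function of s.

Laplace-transform each side.
The derivative rules (L{y''} = s^2 Y - s·y(0) - y'(0) and L{y'} = sY - y(0), with y(0) = 0, y'(0) = 3) turn the left side into (s^2 - 4*s - 3)Y - (3).
The right side is L{sin(3*t)} = 3/(s^2 + 9).
So (s^2 - 4*s - 3)Y = 3/(s^2 + 9) + (3).
Isolate Y and clear denominators.

Y(s) = (3*s^2 + 30)/(s^4 - 4*s^3 + 6*s^2 - 36*s - 27)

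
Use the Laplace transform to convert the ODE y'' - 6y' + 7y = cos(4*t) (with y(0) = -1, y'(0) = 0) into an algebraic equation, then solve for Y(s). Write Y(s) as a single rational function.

Y(s) = (-s^3 + 6*s^2 - 15*s + 96)/(s^4 - 6*s^3 + 23*s^2 - 96*s + 112)

Apply the Laplace transform to the equation.
The derivative rules (L{y''} = s^2 Y - s·y(0) - y'(0) and L{y'} = sY - y(0), with y(0) = -1, y'(0) = 0) turn the left side into (s^2 - 6*s + 7)Y - (-s + 6).
The right side is L{cos(4*t)} = s/(s^2 + 16).
So (s^2 - 6*s + 7)Y = s/(s^2 + 16) + (-s + 6).
Isolate Y and clear denominators.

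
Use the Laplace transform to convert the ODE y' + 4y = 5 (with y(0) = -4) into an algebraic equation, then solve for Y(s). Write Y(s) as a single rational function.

Y(s) = (-4*s + 5)/(s^2 + 4*s)

Apply the Laplace transform to the equation.
Using L{y'} = sY - y(0) = sY - (-4), the left side becomes (s + 4)Y - (-4).
The right side is L{5} = 5/s.
So (s + 4)Y = 5/s + (-4).
Isolate Y and clear denominators.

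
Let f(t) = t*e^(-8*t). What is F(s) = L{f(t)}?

L{e^(-8t)} = 1/(s + 8).
Then apply L{t·g(t)} = -d/ds[G(s)] with G(s) = 1/(s + 8):
differentiating 1 time and applying the sign gives (s + 8)^(-2).

F(s) = (s + 8)^(-2)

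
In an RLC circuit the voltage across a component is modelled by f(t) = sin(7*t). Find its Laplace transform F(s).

F(s) = 7/(s^2 + 49)

L{sin(7t)} = 7/(s^2 + 49).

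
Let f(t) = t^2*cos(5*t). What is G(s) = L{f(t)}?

G(s) = 2*s*(s^2 - 75)/(s^2 + 25)^3

L{cos(5t)} = s/(s^2 + 25).
Then apply L{t^2·g(t)} = (-1)^2 d^2/ds^2[H(s)] with H(s) = s/(s^2 + 25):
differentiating 2 times and applying the sign gives 2*s*(s^2 - 75)/(s^2 + 25)^3.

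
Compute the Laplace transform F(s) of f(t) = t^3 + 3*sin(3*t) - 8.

F(s) = 9/(s^2 + 9) - 8/s + 6/s^4

By linearity of the Laplace transform, transform each term separately.
L{t^3} = 3!/s^4 = 6/s^4; L{-8} = -8/s; (3)·[L{sin(3t)} = 3/(s^2 + 9)].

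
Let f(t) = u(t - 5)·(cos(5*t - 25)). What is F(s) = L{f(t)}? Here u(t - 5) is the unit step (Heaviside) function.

F(s) = s*exp(-5*s)/(s^2 + 25)

By the second shifting theorem, L{u(t - c)·g(t - c)} = e^(-cs)·G(s) with c = 5 and G(s) = L{g(t)}.
L{cos(5t)} = s/(s^2 + 25).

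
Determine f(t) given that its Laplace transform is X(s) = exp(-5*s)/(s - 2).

The factor e^(-5s) signals a time shift by c = 5 (second shifting theorem).
L{e^(2t)} = 1/(s - 2), so L^-1{1/(s - 2)} = exp(2*t).
Hence the inverse is u(t - 5) times that function evaluated at t - 5.

f(t) = Heaviside(t - 5)*(exp(2*t - 10))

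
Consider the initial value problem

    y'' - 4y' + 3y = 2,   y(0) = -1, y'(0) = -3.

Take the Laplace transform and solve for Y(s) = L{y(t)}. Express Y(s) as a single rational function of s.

Y(s) = (-s^2 + s + 2)/(s^3 - 4*s^2 + 3*s)

Take the Laplace transform of both sides.
With L{y''} = s^2 Y - s·y(0) - y'(0) and L{y'} = sY - y(0), with y(0) = -1, y'(0) = -3: the LHS transforms to (s^2 - 4*s + 3)Y - (-s + 1).
The right side is L{2} = 2/s.
So (s^2 - 4*s + 3)Y = 2/s + (-s + 1).
Isolate Y and clear denominators.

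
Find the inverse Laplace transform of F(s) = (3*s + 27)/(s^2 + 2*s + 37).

4*exp(-t)*sin(6*t) + 3*exp(-t)*cos(6*t)

Complete the square in the denominator: s^2 + 2*s + 37 = (s + 1)^2 + 6^2.
Split the numerator to match: 3*s + 27 = 3·(s + 1) + 4·6.
Invert each term: 3·(s + 1)/((s + 1)^2 + 36) ↔ 3e^(-t)cos(6t); 4·6/((s + 1)^2 + 36) ↔ 4e^(-t)sin(6t).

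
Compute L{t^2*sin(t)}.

2*(3*s^2 - 1)/(s^2 + 1)^3

L{sin(t)} = 1/(s^2 + 1).
Then apply L{t^2·g(t)} = (-1)^2 d^2/ds^2[H(s)] with H(s) = 1/(s^2 + 1):
differentiating 2 times and applying the sign gives 2*(3*s^2 - 1)/(s^2 + 1)^3.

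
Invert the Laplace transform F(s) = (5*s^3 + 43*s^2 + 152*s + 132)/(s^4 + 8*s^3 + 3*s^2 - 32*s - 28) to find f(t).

f(t) = 6*exp(2*t) - exp(-t) - 2*exp(-2*t) + 2*exp(-7*t)

Factor the denominator: s^4 + 8*s^3 + 3*s^2 - 32*s - 28 = (s - 2)*(s + 1)*(s + 2)*(s + 7).
Partial fraction decomposition gives [-2/(s + 2)] + [6/(s - 2)] + [-1/(s + 1)] + [2/(s + 7)].
Invert each term: -2/(s + 2) ↔ -2e^(-2t); 6/(s - 2) ↔ 6e^(2t); -1/(s + 1) ↔ -e^(-t); 2/(s + 7) ↔ 2e^(-7t).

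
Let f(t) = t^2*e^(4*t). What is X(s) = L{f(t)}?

X(s) = 2/(s - 4)^3

L{e^(4t)} = 1/(s - 4).
Then apply L{t^2·g(t)} = (-1)^2 d^2/ds^2[G(s)] with G(s) = 1/(s - 4):
differentiating 2 times and applying the sign gives 2/(s - 4)^3.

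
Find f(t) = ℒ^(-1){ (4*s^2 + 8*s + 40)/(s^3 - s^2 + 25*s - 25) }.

f(t) = 2*exp(t) + 2*sin(5*t) + 2*cos(5*t)

Factor the denominator: s^3 - s^2 + 25*s - 25 = (s - 1)*(s^2 + 25).
Partial fraction decomposition gives [2/(s - 1)] + [2*s/(s^2 + 25)] + [10/(s^2 + 25)].
Invert each term: 2/(s - 1) ↔ 2e^(t); 2·s/(s^2 + 25) ↔ 2cos(5t); 2·5/(s^2 + 25) ↔ 2sin(5t).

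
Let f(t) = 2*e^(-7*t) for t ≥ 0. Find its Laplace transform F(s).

L{2} = 2/s.
By the first shifting theorem, multiplying by e^(-7t) replaces s with s + 7.

F(s) = 2/(s + 7)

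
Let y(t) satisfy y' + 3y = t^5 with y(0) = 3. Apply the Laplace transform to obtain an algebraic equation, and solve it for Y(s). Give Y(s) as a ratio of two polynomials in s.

Y(s) = (3*s^6 + 120)/(s^7 + 3*s^6)

Laplace-transform each side.
With L{y'} = sY - y(0) = sY - 3: the LHS transforms to (s + 3)Y - (3).
The right side is L{t^5} = 120/s^6.
So (s + 3)Y = 120/s^6 + (3).
Isolate Y and clear denominators.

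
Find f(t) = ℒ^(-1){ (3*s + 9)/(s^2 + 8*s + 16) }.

Factor the denominator: s^2 + 8*s + 16 = (s + 4)^2.
Partial fraction decomposition gives [3/(s + 4)] + [-3/(s + 4)^2].
Invert each term: 3/(s + 4) ↔ 3e^(-4t); -3/(s + 4)^2 ↔ -3t·e^(-4t).

f(t) = -3*t*exp(-4*t) + 3*exp(-4*t)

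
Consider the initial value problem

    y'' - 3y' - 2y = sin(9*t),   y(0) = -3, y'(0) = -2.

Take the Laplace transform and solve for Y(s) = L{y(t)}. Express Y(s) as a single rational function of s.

Y(s) = (-3*s^3 + 7*s^2 - 243*s + 576)/(s^4 - 3*s^3 + 79*s^2 - 243*s - 162)

Take the Laplace transform of both sides.
Using L{y''} = s^2 Y - s·y(0) - y'(0) and L{y'} = sY - y(0), with y(0) = -3, y'(0) = -2, the left side becomes (s^2 - 3*s - 2)Y - (-3*s + 7).
The right side is L{sin(9*t)} = 9/(s^2 + 81).
So (s^2 - 3*s - 2)Y = 9/(s^2 + 81) + (-3*s + 7).
Solve for Y(s) and write it as one ratio of polynomials.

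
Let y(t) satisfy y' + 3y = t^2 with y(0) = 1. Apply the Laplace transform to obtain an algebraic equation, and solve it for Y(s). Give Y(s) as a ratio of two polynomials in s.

Transform both sides with L{·}.
With L{y'} = sY - y(0) = sY - 1: the LHS transforms to (s + 3)Y - (1).
The right side is L{t^2} = 2/s^3.
So (s + 3)Y = 2/s^3 + (1).
Solve for Y(s) and write it as one ratio of polynomials.

Y(s) = (s^3 + 2)/(s^4 + 3*s^3)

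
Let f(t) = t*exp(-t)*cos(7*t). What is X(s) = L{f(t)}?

L{cos(7t)} = s/(s^2 + 49).
Multiplying by e^(-t) shifts s → s + 1, so L{exp(-t)*cos(7*t)} = (s + 1)/((s + 1)^2 + 49).
Then apply L{t·g(t)} = -d/ds[G(s)] with G(s) = (s + 1)/((s + 1)^2 + 49):
differentiating 1 time and applying the sign gives (s - 6)*(s + 8)/(s^2 + 2*s + 50)^2.

X(s) = (s - 6)*(s + 8)/(s^2 + 2*s + 50)^2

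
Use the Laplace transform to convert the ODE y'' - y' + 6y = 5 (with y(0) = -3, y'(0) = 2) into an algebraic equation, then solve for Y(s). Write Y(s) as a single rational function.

Take the Laplace transform of both sides.
The derivative rules (L{y''} = s^2 Y - s·y(0) - y'(0) and L{y'} = sY - y(0), with y(0) = -3, y'(0) = 2) turn the left side into (s^2 - s + 6)Y - (-3*s + 5).
The right side is L{5} = 5/s.
So (s^2 - s + 6)Y = 5/s + (-3*s + 5).
Divide through and combine into a single rational function.

Y(s) = (-3*s^2 + 5*s + 5)/(s^3 - s^2 + 6*s)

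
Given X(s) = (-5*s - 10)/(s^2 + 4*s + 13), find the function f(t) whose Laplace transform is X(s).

f(t) = -5*exp(-2*t)*cos(3*t)

Rewrite the denominator: s^2 + 4*s + 13 = (s + 2)^2 + 9.
The form in (s + 2) signals a first-shifting-theorem factor e^(-2t).
Since L{cos(3t)} = s/(s^2 + 9), the inverse is e^(-2*t)*cos(3*t), scaled by -5.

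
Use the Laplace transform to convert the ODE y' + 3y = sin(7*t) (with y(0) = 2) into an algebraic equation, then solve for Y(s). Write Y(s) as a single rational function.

Take the Laplace transform of both sides.
With L{y'} = sY - y(0) = sY - 2: the LHS transforms to (s + 3)Y - (2).
The right side is L{sin(7*t)} = 7/(s^2 + 49).
So (s + 3)Y = 7/(s^2 + 49) + (2).
Solve for Y(s) and write it as one ratio of polynomials.

Y(s) = (2*s^2 + 105)/(s^3 + 3*s^2 + 49*s + 147)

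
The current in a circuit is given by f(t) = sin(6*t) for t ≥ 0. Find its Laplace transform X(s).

X(s) = 6/(s^2 + 36)

L{sin(6t)} = 6/(s^2 + 36).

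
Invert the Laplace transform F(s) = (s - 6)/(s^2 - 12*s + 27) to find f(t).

f(t) = exp(6*t)*cosh(3*t)

Rewrite the denominator: s^2 - 12*s + 27 = (s - 6)^2 - 9.
The form in (s - 6) signals a first-shifting-theorem factor e^(6t).
Since L{cosh(3t)} = s/(s^2 - 9), the inverse is e^(6*t)*cosh(3*t).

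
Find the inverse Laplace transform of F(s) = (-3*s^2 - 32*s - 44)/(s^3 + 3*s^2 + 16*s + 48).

Factor the denominator: s^3 + 3*s^2 + 16*s + 48 = (s + 3)*(s^2 + 16).
Partial fraction decomposition gives [1/(s + 3)] + [-4*s/(s^2 + 16)] + [-20/(s^2 + 16)].
Invert each term: 1/(s + 3) ↔ e^(-3t); -4·s/(s^2 + 16) ↔ -4cos(4t); -5·4/(s^2 + 16) ↔ -5sin(4t).

-5*sin(4*t) - 4*cos(4*t) + exp(-3*t)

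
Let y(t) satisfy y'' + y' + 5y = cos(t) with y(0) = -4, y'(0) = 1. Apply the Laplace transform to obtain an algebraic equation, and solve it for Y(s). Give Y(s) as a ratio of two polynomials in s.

Laplace-transform each side.
Using L{y''} = s^2 Y - s·y(0) - y'(0) and L{y'} = sY - y(0), with y(0) = -4, y'(0) = 1, the left side becomes (s^2 + s + 5)Y - (-4*s - 3).
The right side is L{cos(t)} = s/(s^2 + 1).
So (s^2 + s + 5)Y = s/(s^2 + 1) + (-4*s - 3).
Isolate Y and clear denominators.

Y(s) = (-4*s^3 - 3*s^2 - 3*s - 3)/(s^4 + s^3 + 6*s^2 + s + 5)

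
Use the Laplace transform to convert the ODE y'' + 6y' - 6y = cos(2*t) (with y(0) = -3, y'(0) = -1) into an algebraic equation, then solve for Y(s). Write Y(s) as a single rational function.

Y(s) = (-3*s^3 - 19*s^2 - 11*s - 76)/(s^4 + 6*s^3 - 2*s^2 + 24*s - 24)

Transform both sides with L{·}.
The derivative rules (L{y''} = s^2 Y - s·y(0) - y'(0) and L{y'} = sY - y(0), with y(0) = -3, y'(0) = -1) turn the left side into (s^2 + 6*s - 6)Y - (-3*s - 19).
The right side is L{cos(2*t)} = s/(s^2 + 4).
So (s^2 + 6*s - 6)Y = s/(s^2 + 4) + (-3*s - 19).
Divide through and combine into a single rational function.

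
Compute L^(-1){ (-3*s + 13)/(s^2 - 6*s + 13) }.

Complete the square in the denominator: s^2 - 6*s + 13 = (s - 3)^2 + 2^2.
Split the numerator to match: -3*s + 13 = -3·(s - 3) + 2·2.
Invert each term: -3·(s - 3)/((s - 3)^2 + 4) ↔ -3e^(3t)cos(2t); 2·2/((s - 3)^2 + 4) ↔ 2e^(3t)sin(2t).

2*exp(3*t)*sin(2*t) - 3*exp(3*t)*cos(2*t)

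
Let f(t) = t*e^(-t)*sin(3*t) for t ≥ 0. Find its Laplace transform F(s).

F(s) = 6*(s + 1)/(s^2 + 2*s + 10)^2

L{sin(3t)} = 3/(s^2 + 9).
Multiplying by e^(-t) shifts s → s + 1, so L{e^(-t)*sin(3*t)} = 3/((s + 1)^2 + 9).
Then apply L{t·g(t)} = -d/ds[G(s)] with G(s) = 3/((s + 1)^2 + 9):
differentiating 1 time and applying the sign gives 6*(s + 1)/(s^2 + 2*s + 10)^2.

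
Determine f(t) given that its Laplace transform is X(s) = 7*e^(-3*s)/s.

The factor e^(-3s) signals a time shift by c = 3 (second shifting theorem).
L{7} = 7/s, so L^-1{7/s} = 7.
Hence the inverse is u(t - 3) times that function evaluated at t - 3.

f(t) = Heaviside(t - 3)*(7)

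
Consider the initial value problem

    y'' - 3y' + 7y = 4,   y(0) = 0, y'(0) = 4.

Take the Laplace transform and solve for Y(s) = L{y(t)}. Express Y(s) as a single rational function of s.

Laplace-transform each side.
With L{y''} = s^2 Y - s·y(0) - y'(0) and L{y'} = sY - y(0), with y(0) = 0, y'(0) = 4: the LHS transforms to (s^2 - 3*s + 7)Y - (4).
The right side is L{4} = 4/s.
So (s^2 - 3*s + 7)Y = 4/s + (4).
Isolate Y and clear denominators.

Y(s) = (4*s + 4)/(s^3 - 3*s^2 + 7*s)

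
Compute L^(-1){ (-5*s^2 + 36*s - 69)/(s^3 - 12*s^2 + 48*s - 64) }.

Factor the denominator: s^3 - 12*s^2 + 48*s - 64 = (s - 4)^3.
Partial fraction decomposition gives [-5/(s - 4)] + [-4/(s - 4)^2] + [-5/(s - 4)^3].
Invert each term: -5/(s - 4) ↔ -5e^(4t); -4/(s - 4)^2 ↔ -4t·e^(4t); -5/(s - 4)^3 ↔ (-5/2)t^2·e^(4t).

-5*t^2*exp(4*t)/2 - 4*t*exp(4*t) - 5*exp(4*t)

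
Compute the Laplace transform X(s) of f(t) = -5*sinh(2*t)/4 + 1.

By linearity of the Laplace transform, transform each term separately.
(-5/4)·[L{sinh(2t)} = 2/(s^2 - 4)]; L{1} = 1/s.

X(s) = -5/(2*(s^2 - 4)) + 1/s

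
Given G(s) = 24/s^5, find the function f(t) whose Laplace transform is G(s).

Since L{t^4} = 4!/s^5 = 24/s^5, the inverse is t^4.

f(t) = t^4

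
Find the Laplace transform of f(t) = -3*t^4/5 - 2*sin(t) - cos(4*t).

The transform is linear, so treat each term independently.
(-1)·[L{cos(4t)} = s/(s^2 + 16)]; (-2)·[L{sin(t)} = 1/(s^2 + 1)]; (-3/5)·[L{t^4} = 4!/s^5 = 24/s^5].

-s/(s^2 + 16) - 2/(s^2 + 1) - 72/(5*s^5)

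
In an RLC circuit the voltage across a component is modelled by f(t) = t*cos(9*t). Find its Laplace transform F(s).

F(s) = (s - 9)*(s + 9)/(s^2 + 81)^2

L{cos(9t)} = s/(s^2 + 81).
Then apply L{t·g(t)} = -d/ds[G(s)] with G(s) = s/(s^2 + 81):
differentiating 1 time and applying the sign gives (s - 9)*(s + 9)/(s^2 + 81)^2.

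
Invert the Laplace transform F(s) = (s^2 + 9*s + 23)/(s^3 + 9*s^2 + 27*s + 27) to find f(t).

Factor the denominator: s^3 + 9*s^2 + 27*s + 27 = (s + 3)^3.
Partial fraction decomposition gives [1/(s + 3)] + [3/(s + 3)^2] + [5/(s + 3)^3].
Invert each term: 1/(s + 3) ↔ e^(-3t); 3/(s + 3)^2 ↔ 3t·e^(-3t); 5/(s + 3)^3 ↔ (5/2)t^2·e^(-3t).

f(t) = 5*t^2*exp(-3*t)/2 + 3*t*exp(-3*t) + exp(-3*t)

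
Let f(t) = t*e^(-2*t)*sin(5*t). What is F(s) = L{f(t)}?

F(s) = 10*(s + 2)/(s^2 + 4*s + 29)^2

L{sin(5t)} = 5/(s^2 + 25).
Multiplying by e^(-2t) shifts s → s + 2, so L{e^(-2*t)*sin(5*t)} = 5/((s + 2)^2 + 25).
Then apply L{t·g(t)} = -d/ds[G(s)] with G(s) = 5/((s + 2)^2 + 25):
differentiating 1 time and applying the sign gives 10*(s + 2)/(s^2 + 4*s + 29)^2.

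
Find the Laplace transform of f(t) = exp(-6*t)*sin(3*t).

3/((s + 6)^2 + 9)

L{sin(3t)} = 3/(s^2 + 9).
By the first shifting theorem, multiplying by e^(-6t) replaces s with s + 6.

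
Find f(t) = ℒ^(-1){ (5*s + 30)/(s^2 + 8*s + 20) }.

Complete the square in the denominator: s^2 + 8*s + 20 = (s + 4)^2 + 2^2.
Split the numerator to match: 5*s + 30 = 5·(s + 4) + 5·2.
Invert each term: 5·(s + 4)/((s + 4)^2 + 4) ↔ 5e^(-4t)cos(2t); 5·2/((s + 4)^2 + 4) ↔ 5e^(-4t)sin(2t).

f(t) = 5*exp(-4*t)*sin(2*t) + 5*exp(-4*t)*cos(2*t)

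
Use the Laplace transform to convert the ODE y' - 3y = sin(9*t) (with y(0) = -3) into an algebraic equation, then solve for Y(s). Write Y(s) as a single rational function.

Laplace-transform each side.
With L{y'} = sY - y(0) = sY - (-3): the LHS transforms to (s - 3)Y - (-3).
The right side is L{sin(9*t)} = 9/(s^2 + 81).
So (s - 3)Y = 9/(s^2 + 81) + (-3).
Solve for Y(s) and write it as one ratio of polynomials.

Y(s) = (-3*s^2 - 234)/(s^3 - 3*s^2 + 81*s - 243)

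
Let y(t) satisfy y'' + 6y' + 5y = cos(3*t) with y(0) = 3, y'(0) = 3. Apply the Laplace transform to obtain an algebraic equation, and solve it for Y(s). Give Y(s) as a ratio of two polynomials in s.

Y(s) = (3*s^3 + 21*s^2 + 28*s + 189)/(s^4 + 6*s^3 + 14*s^2 + 54*s + 45)

Laplace-transform each side.
The derivative rules (L{y''} = s^2 Y - s·y(0) - y'(0) and L{y'} = sY - y(0), with y(0) = 3, y'(0) = 3) turn the left side into (s^2 + 6*s + 5)Y - (3*s + 21).
The right side is L{cos(3*t)} = s/(s^2 + 9).
So (s^2 + 6*s + 5)Y = s/(s^2 + 9) + (3*s + 21).
Isolate Y and clear denominators.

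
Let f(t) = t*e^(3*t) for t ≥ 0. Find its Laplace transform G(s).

G(s) = (s - 3)^(-2)

L{e^(3t)} = 1/(s - 3).
Then apply L{t·g(t)} = -d/ds[H(s)] with H(s) = 1/(s - 3):
differentiating 1 time and applying the sign gives (s - 3)^(-2).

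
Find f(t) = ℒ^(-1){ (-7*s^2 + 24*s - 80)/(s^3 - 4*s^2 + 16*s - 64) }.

Factor the denominator: s^3 - 4*s^2 + 16*s - 64 = (s - 4)*(s^2 + 16).
Partial fraction decomposition gives [-3/(s - 4)] + [-4*s/(s^2 + 16)] + [8/(s^2 + 16)].
Invert each term: -3/(s - 4) ↔ -3e^(4t); -4·s/(s^2 + 16) ↔ -4cos(4t); 2·4/(s^2 + 16) ↔ 2sin(4t).

f(t) = -3*exp(4*t) + 2*sin(4*t) - 4*cos(4*t)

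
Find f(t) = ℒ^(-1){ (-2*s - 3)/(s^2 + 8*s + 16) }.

f(t) = 5*t*exp(-4*t) - 2*exp(-4*t)

Factor the denominator: s^2 + 8*s + 16 = (s + 4)^2.
Partial fraction decomposition gives [-2/(s + 4)] + [5/(s + 4)^2].
Invert each term: -2/(s + 4) ↔ -2e^(-4t); 5/(s + 4)^2 ↔ 5t·e^(-4t).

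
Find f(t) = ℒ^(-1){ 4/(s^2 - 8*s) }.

Rewrite the denominator: s^2 - 8*s = (s - 4)^2 - 16.
The form in (s - 4) signals a first-shifting-theorem factor e^(4t).
Since L{sinh(4t)} = 4/(s^2 - 16), the inverse is e^(4*t)*sinh(4*t).

f(t) = exp(4*t)*sinh(4*t)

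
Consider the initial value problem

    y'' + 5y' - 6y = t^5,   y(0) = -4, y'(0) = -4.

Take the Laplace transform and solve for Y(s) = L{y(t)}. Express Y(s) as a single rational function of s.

Take the Laplace transform of both sides.
Using L{y''} = s^2 Y - s·y(0) - y'(0) and L{y'} = sY - y(0), with y(0) = -4, y'(0) = -4, the left side becomes (s^2 + 5*s - 6)Y - (-4*s - 24).
The right side is L{t^5} = 120/s^6.
So (s^2 + 5*s - 6)Y = 120/s^6 + (-4*s - 24).
Isolate Y and clear denominators.

Y(s) = (-4*s^7 - 24*s^6 + 120)/(s^8 + 5*s^7 - 6*s^6)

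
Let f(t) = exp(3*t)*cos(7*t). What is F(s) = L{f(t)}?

L{cos(7t)} = s/(s^2 + 49).
By the first shifting theorem, multiplying by e^(3t) replaces s with s - 3.

F(s) = (s - 3)/((s - 3)^2 + 49)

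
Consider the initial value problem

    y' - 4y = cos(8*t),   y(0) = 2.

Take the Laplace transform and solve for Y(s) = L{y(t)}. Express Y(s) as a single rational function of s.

Take the Laplace transform of both sides.
The derivative rules (L{y'} = sY - y(0) = sY - 2) turn the left side into (s - 4)Y - (2).
The right side is L{cos(8*t)} = s/(s^2 + 64).
So (s - 4)Y = s/(s^2 + 64) + (2).
Divide through and combine into a single rational function.

Y(s) = (2*s^2 + s + 128)/(s^3 - 4*s^2 + 64*s - 256)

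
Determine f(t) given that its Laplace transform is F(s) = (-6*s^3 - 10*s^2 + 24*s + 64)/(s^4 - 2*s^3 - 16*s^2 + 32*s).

Factor the denominator: s^4 - 2*s^3 - 16*s^2 + 32*s = s*(s - 4)*(s - 2)*(s + 4).
Partial fraction decomposition gives [-6/(s - 4)] + [-1/(s - 2)] + [-1/(s + 4)] + [2/s].
Invert each term: -6/(s - 4) ↔ -6e^(4t); -1/(s - 2) ↔ -e^(2t); -1/(s + 4) ↔ -e^(-4t); 2/(s - 0) ↔ 2e^(0t).

f(t) = -6*exp(4*t) - exp(2*t) + 2 - exp(-4*t)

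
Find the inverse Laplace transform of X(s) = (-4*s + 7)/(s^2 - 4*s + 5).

-exp(2*t)*sin(t) - 4*exp(2*t)*cos(t)

Complete the square in the denominator: s^2 - 4*s + 5 = (s - 2)^2 + 1^2.
Split the numerator to match: -4*s + 7 = -4·(s - 2) - 1·1.
Invert each term: -4·(s - 2)/((s - 2)^2 + 1) ↔ -4e^(2t)cos(t); -1·1/((s - 2)^2 + 1) ↔ -e^(2t)sin(t).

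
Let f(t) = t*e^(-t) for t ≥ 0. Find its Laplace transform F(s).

F(s) = (s + 1)^(-2)

L{e^(-t)} = 1/(s + 1).
Then apply L{t·g(t)} = -d/ds[G(s)] with G(s) = 1/(s + 1):
differentiating 1 time and applying the sign gives (s + 1)^(-2).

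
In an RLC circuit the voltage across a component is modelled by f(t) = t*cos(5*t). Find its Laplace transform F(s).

L{cos(5t)} = s/(s^2 + 25).
Then apply L{t·g(t)} = -d/ds[G(s)] with G(s) = s/(s^2 + 25):
differentiating 1 time and applying the sign gives (s - 5)*(s + 5)/(s^2 + 25)^2.

F(s) = (s - 5)*(s + 5)/(s^2 + 25)^2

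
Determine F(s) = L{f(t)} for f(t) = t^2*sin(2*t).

F(s) = 4*(3*s^2 - 4)/(s^2 + 4)^3

L{sin(2t)} = 2/(s^2 + 4).
Then apply L{t^2·g(t)} = (-1)^2 d^2/ds^2[G(s)] with G(s) = 2/(s^2 + 4):
differentiating 2 times and applying the sign gives 4*(3*s^2 - 4)/(s^2 + 4)^3.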